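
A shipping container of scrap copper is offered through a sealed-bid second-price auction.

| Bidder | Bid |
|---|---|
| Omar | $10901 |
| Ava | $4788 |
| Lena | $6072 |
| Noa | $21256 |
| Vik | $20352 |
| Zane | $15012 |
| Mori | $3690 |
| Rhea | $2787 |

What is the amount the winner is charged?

Highest bid: Noa at $21256, so Noa wins.
Second-highest bid: Vik at $20352 — that is the price the winner pays.

$20352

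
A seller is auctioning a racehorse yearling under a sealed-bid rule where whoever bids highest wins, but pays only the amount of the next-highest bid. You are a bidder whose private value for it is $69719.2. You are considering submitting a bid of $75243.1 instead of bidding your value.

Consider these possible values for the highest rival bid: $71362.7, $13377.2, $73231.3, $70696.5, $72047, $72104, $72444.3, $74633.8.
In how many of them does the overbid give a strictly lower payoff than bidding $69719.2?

7

The deviation hurts exactly when the highest competing bid lies strictly between $69719.2 and $75243.1 — overbidding then wins at a price above your value.
$71362.7: inside the interval → strictly worse (loss $1643.5).
$13377.2: below both → same outcome either way.
$73231.3: inside the interval → strictly worse (loss $3512.1).
$70696.5: inside the interval → strictly worse (loss $977.3).
$72047: inside the interval → strictly worse (loss $2327.8).
$72104: inside the interval → strictly worse (loss $2384.8).
$72444.3: inside the interval → strictly worse (loss $2725.1).
$74633.8: inside the interval → strictly worse (loss $4914.6).
Count: 7.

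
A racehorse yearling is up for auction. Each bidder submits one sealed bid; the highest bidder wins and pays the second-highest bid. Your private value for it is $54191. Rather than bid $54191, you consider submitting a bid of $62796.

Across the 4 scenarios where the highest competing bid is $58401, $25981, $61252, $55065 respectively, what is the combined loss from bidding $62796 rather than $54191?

The deviation costs you only when the competing bid falls strictly between $54191 and $62796; elsewhere both bids give the same outcome.
$58401: truthful payoff $0, deviation payoff −$4210 → loss $4210.
$25981: outcomes coincide → loss $0.
$61252: truthful payoff $0, deviation payoff −$7061 → loss $7061.
$55065: truthful payoff $0, deviation payoff −$874 → loss $874.
Total loss = $4210 + $7061 + $874 = $12145.
In a second-price auction your bid sets only whether you win, not what you pay, so bidding your true value is weakly dominant.

$12145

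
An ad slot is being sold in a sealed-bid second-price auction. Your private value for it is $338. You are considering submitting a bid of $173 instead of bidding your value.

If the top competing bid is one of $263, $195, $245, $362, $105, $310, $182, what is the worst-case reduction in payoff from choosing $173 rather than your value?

$263: truthful gives $75, deviation gives $0 → loss $75.
$195: truthful gives $143, deviation gives $0 → loss $143.
$245: truthful gives $93, deviation gives $0 → loss $93.
$362: same outcome either way → loss $0.
$105: same outcome either way → loss $0.
$310: truthful gives $28, deviation gives $0 → loss $28.
$182: truthful gives $156, deviation gives $0 → loss $156.
Maximum loss: $156.

$156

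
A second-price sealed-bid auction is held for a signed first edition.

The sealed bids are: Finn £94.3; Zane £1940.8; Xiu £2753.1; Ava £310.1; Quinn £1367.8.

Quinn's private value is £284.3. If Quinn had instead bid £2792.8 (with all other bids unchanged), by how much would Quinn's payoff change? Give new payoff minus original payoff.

The highest bid among the other bidders is £2753.1; Quinn's bid doesn't change that.
Original bid £1367.8: Quinn is not highest (top rival bid is £2753.1); payoff £0.
Alternative bid £2792.8: Quinn is highest, pays the top rival bid £2753.1; payoff £284.3 − £2753.1 = −£2468.8.
Change in payoff = −£2468.8 − (£0) = −£2468.8.

−£2468.8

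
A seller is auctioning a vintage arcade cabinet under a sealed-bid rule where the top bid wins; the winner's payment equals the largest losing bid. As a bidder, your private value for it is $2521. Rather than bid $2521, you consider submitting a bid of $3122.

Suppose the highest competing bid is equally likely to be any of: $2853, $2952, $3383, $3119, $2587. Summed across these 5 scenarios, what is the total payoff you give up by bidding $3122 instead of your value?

The deviation costs you only when the competing bid falls strictly between $2521 and $3122; elsewhere both bids give the same outcome.
$2853: truthful payoff $0, deviation payoff −$332 → loss $332.
$2952: truthful payoff $0, deviation payoff −$431 → loss $431.
$3383: outcomes coincide → loss $0.
$3119: truthful payoff $0, deviation payoff −$598 → loss $598.
$2587: truthful payoff $0, deviation payoff −$66 → loss $66.
Total loss = $332 + $431 + $598 + $66 = $1427.

$1427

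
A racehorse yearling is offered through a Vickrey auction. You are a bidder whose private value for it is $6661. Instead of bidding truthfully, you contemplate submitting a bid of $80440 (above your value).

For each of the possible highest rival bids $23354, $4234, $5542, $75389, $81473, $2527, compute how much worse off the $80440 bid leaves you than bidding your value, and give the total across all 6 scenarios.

$85421

The deviation costs you only when the competing bid falls strictly between $6661 and $80440; elsewhere both bids give the same outcome.
$23354: truthful payoff $0, deviation payoff −$16693 → loss $16693.
$4234: outcomes coincide → loss $0.
$5542: outcomes coincide → loss $0.
$75389: truthful payoff $0, deviation payoff −$68728 → loss $68728.
$81473: outcomes coincide → loss $0.
$2527: outcomes coincide → loss $0.
Total loss = $16693 + $68728 = $85421.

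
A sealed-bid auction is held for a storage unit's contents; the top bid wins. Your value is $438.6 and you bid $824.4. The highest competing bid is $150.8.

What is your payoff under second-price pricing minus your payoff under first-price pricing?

You have the highest bid, so you win under either rule.
Second-price: pay $150.8 → payoff $287.8.
First-price: pay your own bid $824.4 → payoff −$385.8.
Difference = $287.8 − (−$385.8) = $673.6.

$673.6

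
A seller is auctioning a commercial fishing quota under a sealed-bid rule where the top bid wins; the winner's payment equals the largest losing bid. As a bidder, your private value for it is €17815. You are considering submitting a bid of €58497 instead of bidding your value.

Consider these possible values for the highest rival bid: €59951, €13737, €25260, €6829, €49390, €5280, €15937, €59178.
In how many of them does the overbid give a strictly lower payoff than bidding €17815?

The deviation hurts exactly when the highest competing bid lies strictly between €17815 and €58497 — overbidding then wins at a price above your value.
€59951: above both → same outcome either way.
€13737: below both → same outcome either way.
€25260: inside the interval → strictly worse (loss €7445).
€6829: below both → same outcome either way.
€49390: inside the interval → strictly worse (loss €31575).
€5280: below both → same outcome either way.
€15937: below both → same outcome either way.
€59178: above both → same outcome either way.
Count: 2.

2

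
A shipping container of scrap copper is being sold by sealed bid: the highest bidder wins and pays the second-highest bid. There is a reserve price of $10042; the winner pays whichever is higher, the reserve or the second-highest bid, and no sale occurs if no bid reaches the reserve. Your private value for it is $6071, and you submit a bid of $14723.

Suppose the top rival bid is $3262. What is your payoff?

Your bid $14723 is the highest and exceeds the reserve.
Price = max(second-highest bid, reserve) = max($3262, $10042) = $10042.
Payoff = $6071 − $10042 = −$3971.

−$3971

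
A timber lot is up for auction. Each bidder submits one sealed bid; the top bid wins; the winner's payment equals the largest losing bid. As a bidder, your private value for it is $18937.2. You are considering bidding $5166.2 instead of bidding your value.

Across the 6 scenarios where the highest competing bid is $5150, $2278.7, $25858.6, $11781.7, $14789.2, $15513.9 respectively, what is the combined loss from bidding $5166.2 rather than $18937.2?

The deviation costs you only when the competing bid falls strictly between $5166.2 and $18937.2; elsewhere both bids give the same outcome.
$5150: outcomes coincide → loss $0.
$2278.7: outcomes coincide → loss $0.
$25858.6: outcomes coincide → loss $0.
$11781.7: truthful payoff $7155.5, deviation payoff $0 → loss $7155.5.
$14789.2: truthful payoff $4148, deviation payoff $0 → loss $4148.
$15513.9: truthful payoff $3423.3, deviation payoff $0 → loss $3423.3.
Total loss = $7155.5 + $4148 + $3423.3 = $14726.8.

$14726.8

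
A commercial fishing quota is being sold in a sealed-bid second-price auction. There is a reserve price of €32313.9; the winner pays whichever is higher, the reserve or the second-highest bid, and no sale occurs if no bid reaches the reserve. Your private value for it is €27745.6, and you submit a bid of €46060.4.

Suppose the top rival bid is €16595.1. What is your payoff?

Your bid €46060.4 is the highest and exceeds the reserve.
Price = max(second-highest bid, reserve) = max(€16595.1, €32313.9) = €32313.9.
Payoff = €27745.6 − €32313.9 = −€4568.3.

−€4568.3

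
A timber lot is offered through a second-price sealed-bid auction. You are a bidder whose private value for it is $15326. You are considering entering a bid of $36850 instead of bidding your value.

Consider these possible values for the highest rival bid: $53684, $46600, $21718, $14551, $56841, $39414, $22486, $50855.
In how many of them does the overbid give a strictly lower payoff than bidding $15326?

The deviation hurts exactly when the highest competing bid lies strictly between $15326 and $36850 — overbidding then wins at a price above your value.
$53684: above both → same outcome either way.
$46600: above both → same outcome either way.
$21718: inside the interval → strictly worse (loss $6392).
$14551: below both → same outcome either way.
$56841: above both → same outcome either way.
$39414: above both → same outcome either way.
$22486: inside the interval → strictly worse (loss $7160).
$50855: above both → same outcome either way.
Count: 2.

2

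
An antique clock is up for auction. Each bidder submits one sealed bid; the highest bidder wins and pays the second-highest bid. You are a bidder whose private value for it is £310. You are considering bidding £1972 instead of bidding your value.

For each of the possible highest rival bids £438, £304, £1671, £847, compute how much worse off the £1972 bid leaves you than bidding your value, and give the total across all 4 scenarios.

£2026

The deviation costs you only when the competing bid falls strictly between £310 and £1972; elsewhere both bids give the same outcome.
£438: truthful payoff £0, deviation payoff −£128 → loss £128.
£304: outcomes coincide → loss £0.
£1671: truthful payoff £0, deviation payoff −£1361 → loss £1361.
£847: truthful payoff £0, deviation payoff −£537 → loss £537.
Total loss = £128 + £1361 + £537 = £2026.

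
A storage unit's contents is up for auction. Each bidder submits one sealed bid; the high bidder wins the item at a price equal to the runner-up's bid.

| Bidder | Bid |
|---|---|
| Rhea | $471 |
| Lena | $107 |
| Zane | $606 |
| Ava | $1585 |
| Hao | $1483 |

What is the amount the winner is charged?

Highest bid: Ava at $1585, so Ava wins.
Second-highest bid: Hao at $1483 — that is the price the winner pays.

$1483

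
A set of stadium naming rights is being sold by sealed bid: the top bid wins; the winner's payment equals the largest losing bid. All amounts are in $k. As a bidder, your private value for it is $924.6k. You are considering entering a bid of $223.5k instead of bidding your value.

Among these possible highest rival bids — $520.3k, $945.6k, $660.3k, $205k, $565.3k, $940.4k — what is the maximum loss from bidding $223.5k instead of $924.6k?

$520.3k: truthful gives $404.3k, deviation gives $0k → loss $404.3k.
$945.6k: same outcome either way → loss $0k.
$660.3k: truthful gives $264.3k, deviation gives $0k → loss $264.3k.
$205k: same outcome either way → loss $0k.
$565.3k: truthful gives $359.3k, deviation gives $0k → loss $359.3k.
$940.4k: same outcome either way → loss $0k.
Maximum loss: $404.3k.

$404.3k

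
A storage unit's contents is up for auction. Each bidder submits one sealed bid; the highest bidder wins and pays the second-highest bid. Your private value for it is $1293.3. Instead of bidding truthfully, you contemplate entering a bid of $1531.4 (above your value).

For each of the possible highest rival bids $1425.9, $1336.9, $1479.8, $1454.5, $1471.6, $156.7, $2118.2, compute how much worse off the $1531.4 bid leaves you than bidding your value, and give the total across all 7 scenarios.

The deviation costs you only when the competing bid falls strictly between $1293.3 and $1531.4; elsewhere both bids give the same outcome.
$1425.9: truthful payoff $0, deviation payoff −$132.6 → loss $132.6.
$1336.9: truthful payoff $0, deviation payoff −$43.6 → loss $43.6.
$1479.8: truthful payoff $0, deviation payoff −$186.5 → loss $186.5.
$1454.5: truthful payoff $0, deviation payoff −$161.2 → loss $161.2.
$1471.6: truthful payoff $0, deviation payoff −$178.3 → loss $178.3.
$156.7: outcomes coincide → loss $0.
$2118.2: outcomes coincide → loss $0.
Total loss = $132.6 + $43.6 + $186.5 + $161.2 + $178.3 = $702.2.

$702.2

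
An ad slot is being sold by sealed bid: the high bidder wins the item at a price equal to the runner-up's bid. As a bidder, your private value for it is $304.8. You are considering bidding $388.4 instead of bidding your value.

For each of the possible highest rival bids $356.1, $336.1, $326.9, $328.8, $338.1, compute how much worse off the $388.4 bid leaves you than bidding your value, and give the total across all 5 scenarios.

The deviation costs you only when the competing bid falls strictly between $304.8 and $388.4; elsewhere both bids give the same outcome.
$356.1: truthful payoff $0, deviation payoff −$51.3 → loss $51.3.
$336.1: truthful payoff $0, deviation payoff −$31.3 → loss $31.3.
$326.9: truthful payoff $0, deviation payoff −$22.1 → loss $22.1.
$328.8: truthful payoff $0, deviation payoff −$24 → loss $24.
$338.1: truthful payoff $0, deviation payoff −$33.3 → loss $33.3.
Total loss = $51.3 + $31.3 + $22.1 + $24 + $33.3 = $162.

$162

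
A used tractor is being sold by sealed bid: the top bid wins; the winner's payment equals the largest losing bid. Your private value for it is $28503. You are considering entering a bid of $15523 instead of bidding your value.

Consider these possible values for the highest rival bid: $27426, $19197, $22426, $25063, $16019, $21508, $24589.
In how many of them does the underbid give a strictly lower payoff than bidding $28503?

7

The deviation hurts exactly when the highest competing bid lies strictly between $15523 and $28503 — underbidding then forfeits a profitable win.
$27426: inside the interval → strictly worse (loss $1077).
$19197: inside the interval → strictly worse (loss $9306).
$22426: inside the interval → strictly worse (loss $6077).
$25063: inside the interval → strictly worse (loss $3440).
$16019: inside the interval → strictly worse (loss $12484).
$21508: inside the interval → strictly worse (loss $6995).
$24589: inside the interval → strictly worse (loss $3914).
Count: 7.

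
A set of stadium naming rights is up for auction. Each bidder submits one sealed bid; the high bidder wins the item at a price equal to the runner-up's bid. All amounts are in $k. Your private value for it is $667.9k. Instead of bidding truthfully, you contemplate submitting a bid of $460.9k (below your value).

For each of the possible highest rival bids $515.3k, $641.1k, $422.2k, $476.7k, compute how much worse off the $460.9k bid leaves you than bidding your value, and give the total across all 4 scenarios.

$370.6k

The deviation costs you only when the competing bid falls strictly between $460.9k and $667.9k; elsewhere both bids give the same outcome.
$515.3k: truthful payoff $152.6k, deviation payoff $0k → loss $152.6k.
$641.1k: truthful payoff $26.8k, deviation payoff $0k → loss $26.8k.
$422.2k: outcomes coincide → loss $0k.
$476.7k: truthful payoff $191.2k, deviation payoff $0k → loss $191.2k.
Total loss = $152.6k + $26.8k + $191.2k = $370.6k.
Truthful bidding weakly dominates here: raising your bid can only win items priced above your value, and lowering it can only forfeit items priced below.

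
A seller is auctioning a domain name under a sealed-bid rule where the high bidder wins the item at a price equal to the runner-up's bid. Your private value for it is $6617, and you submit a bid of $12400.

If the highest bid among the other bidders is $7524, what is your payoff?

−$907

Your bid $12400 exceeds the highest competing bid $7524, so you win.
In a second-price auction the winner pays the second-highest bid, $7524.
Payoff = value − price = $6617 − $7524 = −$907.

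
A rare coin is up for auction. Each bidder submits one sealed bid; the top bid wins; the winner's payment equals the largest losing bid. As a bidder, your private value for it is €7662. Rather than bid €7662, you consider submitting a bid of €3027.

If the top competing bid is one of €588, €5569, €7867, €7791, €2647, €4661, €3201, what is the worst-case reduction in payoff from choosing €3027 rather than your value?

€4461

€588: same outcome either way → loss €0.
€5569: truthful gives €2093, deviation gives €0 → loss €2093.
€7867: same outcome either way → loss €0.
€7791: same outcome either way → loss €0.
€2647: same outcome either way → loss €0.
€4661: truthful gives €3001, deviation gives €0 → loss €3001.
€3201: truthful gives €4461, deviation gives €0 → loss €4461.
Maximum loss: €4461.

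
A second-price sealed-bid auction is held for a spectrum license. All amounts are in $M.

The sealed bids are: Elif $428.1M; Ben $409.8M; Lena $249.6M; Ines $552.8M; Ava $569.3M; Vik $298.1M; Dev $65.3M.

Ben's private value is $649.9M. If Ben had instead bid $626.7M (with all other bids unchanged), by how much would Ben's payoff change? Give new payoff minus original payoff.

$80.6M

The highest bid among the other bidders is $569.3M; Ben's bid doesn't change that.
Original bid $409.8M: Ben is not highest (top rival bid is $569.3M); payoff $0M.
Alternative bid $626.7M: Ben is highest, pays the top rival bid $569.3M; payoff $649.9M − $569.3M = $80.6M.
Change in payoff = $80.6M − ($0M) = $80.6M.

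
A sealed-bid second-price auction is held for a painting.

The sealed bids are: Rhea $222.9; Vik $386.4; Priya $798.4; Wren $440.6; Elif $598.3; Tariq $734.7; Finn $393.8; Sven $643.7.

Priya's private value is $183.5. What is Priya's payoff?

−$551.2

Highest bid: Priya at $798.4, so Priya wins.
Second-highest bid: Tariq at $734.7 — that is the price the winner pays.
Priya's payoff = value − price = $183.5 − $734.7 = −$551.2.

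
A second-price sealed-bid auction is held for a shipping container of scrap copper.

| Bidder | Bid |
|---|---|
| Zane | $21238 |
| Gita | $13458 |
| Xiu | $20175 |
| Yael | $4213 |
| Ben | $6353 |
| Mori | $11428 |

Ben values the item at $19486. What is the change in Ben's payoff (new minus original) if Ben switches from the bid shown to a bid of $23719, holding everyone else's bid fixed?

The highest bid among the other bidders is $21238; Ben's bid doesn't change that.
Original bid $6353: Ben is not highest (top rival bid is $21238); payoff $0.
Alternative bid $23719: Ben is highest, pays the top rival bid $21238; payoff $19486 − $21238 = −$1752.
Change in payoff = −$1752 − ($0) = −$1752.

−$1752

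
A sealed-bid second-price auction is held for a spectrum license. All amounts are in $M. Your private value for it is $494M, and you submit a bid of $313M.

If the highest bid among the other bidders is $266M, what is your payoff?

Your bid $313M exceeds the highest competing bid $266M, so you win.
In a second-price auction the winner pays the second-highest bid, $266M.
Payoff = value − price = $494M − $266M = $228M.

$228M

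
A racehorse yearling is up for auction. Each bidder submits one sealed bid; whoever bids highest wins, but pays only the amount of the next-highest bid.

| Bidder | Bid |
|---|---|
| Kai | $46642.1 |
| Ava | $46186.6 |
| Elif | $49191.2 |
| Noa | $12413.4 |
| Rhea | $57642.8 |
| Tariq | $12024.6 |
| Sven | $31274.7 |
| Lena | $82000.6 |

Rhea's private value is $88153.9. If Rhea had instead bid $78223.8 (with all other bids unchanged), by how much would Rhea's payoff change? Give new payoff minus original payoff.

$0

The highest bid among the other bidders is $82000.6; Rhea's bid doesn't change that.
Original bid $57642.8: Rhea is not highest (top rival bid is $82000.6); payoff $0.
Alternative bid $78223.8: Rhea is not highest (top rival bid is $82000.6); payoff $0.
Change in payoff = $0 − ($0) = $0.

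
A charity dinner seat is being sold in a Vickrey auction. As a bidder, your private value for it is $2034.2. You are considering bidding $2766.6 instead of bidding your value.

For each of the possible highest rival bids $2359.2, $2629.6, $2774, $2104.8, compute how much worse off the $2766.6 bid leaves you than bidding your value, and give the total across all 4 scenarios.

$991

The deviation costs you only when the competing bid falls strictly between $2034.2 and $2766.6; elsewhere both bids give the same outcome.
$2359.2: truthful payoff $0, deviation payoff −$325 → loss $325.
$2629.6: truthful payoff $0, deviation payoff −$595.4 → loss $595.4.
$2774: outcomes coincide → loss $0.
$2104.8: truthful payoff $0, deviation payoff −$70.6 → loss $70.6.
Total loss = $325 + $595.4 + $70.6 = $991.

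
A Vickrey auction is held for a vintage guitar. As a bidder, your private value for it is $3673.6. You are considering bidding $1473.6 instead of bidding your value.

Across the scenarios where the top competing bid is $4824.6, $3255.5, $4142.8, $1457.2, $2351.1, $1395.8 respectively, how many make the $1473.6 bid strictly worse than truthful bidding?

2

The deviation hurts exactly when the highest competing bid lies strictly between $1473.6 and $3673.6 — underbidding then forfeits a profitable win.
$4824.6: above both → same outcome either way.
$3255.5: inside the interval → strictly worse (loss $418.1).
$4142.8: above both → same outcome either way.
$1457.2: below both → same outcome either way.
$2351.1: inside the interval → strictly worse (loss $1322.5).
$1395.8: below both → same outcome either way.
Count: 2.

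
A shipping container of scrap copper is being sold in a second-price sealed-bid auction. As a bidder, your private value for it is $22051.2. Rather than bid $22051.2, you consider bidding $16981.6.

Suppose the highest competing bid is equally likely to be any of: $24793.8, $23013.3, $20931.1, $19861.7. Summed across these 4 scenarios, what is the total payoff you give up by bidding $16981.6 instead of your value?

The deviation costs you only when the competing bid falls strictly between $16981.6 and $22051.2; elsewhere both bids give the same outcome.
$24793.8: outcomes coincide → loss $0.
$23013.3: outcomes coincide → loss $0.
$20931.1: truthful payoff $1120.1, deviation payoff $0 → loss $1120.1.
$19861.7: truthful payoff $2189.5, deviation payoff $0 → loss $2189.5.
Total loss = $1120.1 + $2189.5 = $3309.6.

$3309.6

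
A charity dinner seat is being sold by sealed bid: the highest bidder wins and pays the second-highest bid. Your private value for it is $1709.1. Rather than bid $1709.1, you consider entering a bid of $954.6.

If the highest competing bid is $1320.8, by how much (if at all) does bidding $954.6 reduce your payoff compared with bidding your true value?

Bidding your value $1709.1: you win (since $1709.1 > $1320.8) and pay $1320.8. Payoff $388.3.
Bidding $954.6: you lose. Payoff $0.
The competing bid $1320.8 lies between your shaded bid and your value, so underbidding forfeits an item you could have won at a profitable price.
Loss from deviating = $388.3 − ($0) = $388.3.

$388.3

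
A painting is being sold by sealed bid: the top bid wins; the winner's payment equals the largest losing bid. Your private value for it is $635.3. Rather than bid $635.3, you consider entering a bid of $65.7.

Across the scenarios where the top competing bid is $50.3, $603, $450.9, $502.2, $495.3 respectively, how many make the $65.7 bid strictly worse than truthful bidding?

4

The deviation hurts exactly when the highest competing bid lies strictly between $65.7 and $635.3 — underbidding then forfeits a profitable win.
$50.3: below both → same outcome either way.
$603: inside the interval → strictly worse (loss $32.3).
$450.9: inside the interval → strictly worse (loss $184.4).
$502.2: inside the interval → strictly worse (loss $133.1).
$495.3: inside the interval → strictly worse (loss $140).
Count: 4.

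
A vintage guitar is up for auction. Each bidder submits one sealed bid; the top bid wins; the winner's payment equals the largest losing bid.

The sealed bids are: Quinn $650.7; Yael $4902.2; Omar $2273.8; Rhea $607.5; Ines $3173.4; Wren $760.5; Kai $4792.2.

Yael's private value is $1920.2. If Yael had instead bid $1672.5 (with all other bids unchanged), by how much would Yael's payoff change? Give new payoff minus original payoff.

The highest bid among the other bidders is $4792.2; Yael's bid doesn't change that.
Original bid $4902.2: Yael is highest, pays the top rival bid $4792.2; payoff $1920.2 − $4792.2 = −$2872.
Alternative bid $1672.5: Yael is not highest (top rival bid is $4792.2); payoff $0.
Change in payoff = $0 − (−$2872) = $2872.

$2872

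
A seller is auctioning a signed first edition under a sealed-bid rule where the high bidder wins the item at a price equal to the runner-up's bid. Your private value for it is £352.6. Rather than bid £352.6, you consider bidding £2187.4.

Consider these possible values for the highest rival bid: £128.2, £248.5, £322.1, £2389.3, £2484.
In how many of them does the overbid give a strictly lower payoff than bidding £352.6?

The deviation hurts exactly when the highest competing bid lies strictly between £352.6 and £2187.4 — overbidding then wins at a price above your value.
£128.2: below both → same outcome either way.
£248.5: below both → same outcome either way.
£322.1: below both → same outcome either way.
£2389.3: above both → same outcome either way.
£2484: above both → same outcome either way.
Count: 0.

0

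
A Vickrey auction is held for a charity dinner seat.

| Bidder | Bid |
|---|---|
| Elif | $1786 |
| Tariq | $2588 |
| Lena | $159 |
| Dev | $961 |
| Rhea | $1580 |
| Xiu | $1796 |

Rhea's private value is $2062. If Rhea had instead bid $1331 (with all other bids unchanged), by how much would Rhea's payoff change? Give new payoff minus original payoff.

The highest bid among the other bidders is $2588; Rhea's bid doesn't change that.
Original bid $1580: Rhea is not highest (top rival bid is $2588); payoff $0.
Alternative bid $1331: Rhea is not highest (top rival bid is $2588); payoff $0.
Change in payoff = $0 − ($0) = $0.

$0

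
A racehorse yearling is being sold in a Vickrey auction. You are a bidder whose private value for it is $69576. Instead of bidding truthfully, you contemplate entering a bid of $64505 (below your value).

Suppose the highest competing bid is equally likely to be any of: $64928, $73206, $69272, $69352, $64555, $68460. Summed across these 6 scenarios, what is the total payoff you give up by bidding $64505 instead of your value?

$11313

The deviation costs you only when the competing bid falls strictly between $64505 and $69576; elsewhere both bids give the same outcome.
$64928: truthful payoff $4648, deviation payoff $0 → loss $4648.
$73206: outcomes coincide → loss $0.
$69272: truthful payoff $304, deviation payoff $0 → loss $304.
$69352: truthful payoff $224, deviation payoff $0 → loss $224.
$64555: truthful payoff $5021, deviation payoff $0 → loss $5021.
$68460: truthful payoff $1116, deviation payoff $0 → loss $1116.
Total loss = $4648 + $304 + $224 + $5021 + $1116 = $11313.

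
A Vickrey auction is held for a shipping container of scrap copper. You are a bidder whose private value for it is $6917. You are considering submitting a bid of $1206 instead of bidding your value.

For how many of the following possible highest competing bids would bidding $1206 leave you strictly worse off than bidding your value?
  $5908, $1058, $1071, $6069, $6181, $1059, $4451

4

The deviation hurts exactly when the highest competing bid lies strictly between $1206 and $6917 — underbidding then forfeits a profitable win.
$5908: inside the interval → strictly worse (loss $1009).
$1058: below both → same outcome either way.
$1071: below both → same outcome either way.
$6069: inside the interval → strictly worse (loss $848).
$6181: inside the interval → strictly worse (loss $736).
$1059: below both → same outcome either way.
$4451: inside the interval → strictly worse (loss $2466).
Count: 4.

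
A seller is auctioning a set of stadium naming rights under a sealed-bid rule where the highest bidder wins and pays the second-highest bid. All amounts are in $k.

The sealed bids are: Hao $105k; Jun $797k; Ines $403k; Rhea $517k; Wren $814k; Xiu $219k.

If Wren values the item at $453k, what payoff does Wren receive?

Highest bid: Wren at $814k, so Wren wins.
Second-highest bid: Jun at $797k — that is the price the winner pays.
Wren's payoff = value − price = $453k − $797k = −$344k.

−$344k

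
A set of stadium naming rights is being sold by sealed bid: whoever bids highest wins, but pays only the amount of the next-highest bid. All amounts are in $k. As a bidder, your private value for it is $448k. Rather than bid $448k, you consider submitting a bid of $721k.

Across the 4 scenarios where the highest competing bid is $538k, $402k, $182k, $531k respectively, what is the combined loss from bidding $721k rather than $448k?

$173k

The deviation costs you only when the competing bid falls strictly between $448k and $721k; elsewhere both bids give the same outcome.
$538k: truthful payoff $0k, deviation payoff −$90k → loss $90k.
$402k: outcomes coincide → loss $0k.
$182k: outcomes coincide → loss $0k.
$531k: truthful payoff $0k, deviation payoff −$83k → loss $83k.
Total loss = $90k + $83k = $173k.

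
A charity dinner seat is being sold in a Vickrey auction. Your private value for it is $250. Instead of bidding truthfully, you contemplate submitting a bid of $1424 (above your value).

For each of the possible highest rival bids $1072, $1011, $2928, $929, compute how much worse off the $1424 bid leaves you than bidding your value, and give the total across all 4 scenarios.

$2262

The deviation costs you only when the competing bid falls strictly between $250 and $1424; elsewhere both bids give the same outcome.
$1072: truthful payoff $0, deviation payoff −$822 → loss $822.
$1011: truthful payoff $0, deviation payoff −$761 → loss $761.
$2928: outcomes coincide → loss $0.
$929: truthful payoff $0, deviation payoff −$679 → loss $679.
Total loss = $822 + $761 + $679 = $2262.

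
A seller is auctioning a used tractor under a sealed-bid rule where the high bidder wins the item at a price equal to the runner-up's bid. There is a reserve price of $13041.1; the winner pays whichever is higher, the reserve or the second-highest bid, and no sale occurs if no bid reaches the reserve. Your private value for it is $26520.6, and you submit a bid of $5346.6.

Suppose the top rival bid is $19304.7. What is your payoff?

$0

Your bid $5346.6 is below the highest competing bid $19304.7, so you lose. Payoff $0.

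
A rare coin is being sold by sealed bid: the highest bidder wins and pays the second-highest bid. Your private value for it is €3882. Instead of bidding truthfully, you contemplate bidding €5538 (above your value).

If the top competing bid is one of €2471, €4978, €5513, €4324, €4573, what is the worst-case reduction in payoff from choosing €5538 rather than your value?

€1631

€2471: same outcome either way → loss €0.
€4978: truthful gives €0, deviation gives −€1096 → loss €1096.
€5513: truthful gives €0, deviation gives −€1631 → loss €1631.
€4324: truthful gives €0, deviation gives −€442 → loss €442.
€4573: truthful gives €0, deviation gives −€691 → loss €691.
Maximum loss: €1631.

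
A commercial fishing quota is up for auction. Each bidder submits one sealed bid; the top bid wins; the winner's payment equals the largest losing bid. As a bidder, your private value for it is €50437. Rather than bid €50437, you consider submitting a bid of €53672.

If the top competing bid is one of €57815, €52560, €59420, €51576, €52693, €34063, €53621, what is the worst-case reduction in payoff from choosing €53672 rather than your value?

€57815: same outcome either way → loss €0.
€52560: truthful gives €0, deviation gives −€2123 → loss €2123.
€59420: same outcome either way → loss €0.
€51576: truthful gives €0, deviation gives −€1139 → loss €1139.
€52693: truthful gives €0, deviation gives −€2256 → loss €2256.
€34063: same outcome either way → loss €0.
€53621: truthful gives €0, deviation gives −€3184 → loss €3184.
Maximum loss: €3184.

€3184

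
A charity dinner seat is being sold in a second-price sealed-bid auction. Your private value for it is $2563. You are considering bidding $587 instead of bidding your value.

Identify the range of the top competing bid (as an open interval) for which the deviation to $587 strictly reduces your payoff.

If the competing bid is below $587, both bids win at the same price — no difference.
If it is above $2563, both bids lose — no difference.
If it lies strictly between $587 and $2563, bidding your value wins at a price below your value (positive payoff) while bidding $587 loses (payoff 0).
So the deviation strictly hurts on the open interval ($587, $2563).

($587, $2563)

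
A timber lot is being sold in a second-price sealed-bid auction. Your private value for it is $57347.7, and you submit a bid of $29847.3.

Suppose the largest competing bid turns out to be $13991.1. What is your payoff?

Your bid $29847.3 exceeds the highest competing bid $13991.1, so you win.
In a second-price auction the winner pays the second-highest bid, $13991.1.
Payoff = value − price = $57347.7 − $13991.1 = $43356.6.

$43356.6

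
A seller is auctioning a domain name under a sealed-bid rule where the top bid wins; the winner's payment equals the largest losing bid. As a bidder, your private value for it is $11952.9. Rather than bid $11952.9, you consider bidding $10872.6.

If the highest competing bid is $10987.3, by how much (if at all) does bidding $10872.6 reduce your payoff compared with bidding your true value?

Bidding your value $11952.9: you win (since $11952.9 > $10987.3) and pay $10987.3. Payoff $965.6.
Bidding $10872.6: you lose. Payoff $0.
The competing bid $10987.3 lies between your shaded bid and your value, so underbidding forfeits an item you could have won at a profitable price.
Loss from deviating = $965.6 − ($0) = $965.6.

$965.6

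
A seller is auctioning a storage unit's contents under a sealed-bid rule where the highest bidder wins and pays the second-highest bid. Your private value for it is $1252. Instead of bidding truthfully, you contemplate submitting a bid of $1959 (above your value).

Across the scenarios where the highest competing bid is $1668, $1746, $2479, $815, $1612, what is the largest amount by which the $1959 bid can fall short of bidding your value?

$1668: truthful gives $0, deviation gives −$416 → loss $416.
$1746: truthful gives $0, deviation gives −$494 → loss $494.
$2479: same outcome either way → loss $0.
$815: same outcome either way → loss $0.
$1612: truthful gives $0, deviation gives −$360 → loss $360.
Maximum loss: $494.

$494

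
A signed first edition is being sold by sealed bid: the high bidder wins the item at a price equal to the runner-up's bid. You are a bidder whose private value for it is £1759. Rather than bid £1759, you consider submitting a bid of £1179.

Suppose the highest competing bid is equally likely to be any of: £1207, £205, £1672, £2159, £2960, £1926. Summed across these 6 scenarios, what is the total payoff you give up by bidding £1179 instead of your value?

The deviation costs you only when the competing bid falls strictly between £1179 and £1759; elsewhere both bids give the same outcome.
£1207: truthful payoff £552, deviation payoff £0 → loss £552.
£205: outcomes coincide → loss £0.
£1672: truthful payoff £87, deviation payoff £0 → loss £87.
£2159: outcomes coincide → loss £0.
£2960: outcomes coincide → loss £0.
£1926: outcomes coincide → loss £0.
Total loss = £552 + £87 = £639.
In a second-price auction your bid sets only whether you win, not what you pay, so bidding your true value is weakly dominant.

£639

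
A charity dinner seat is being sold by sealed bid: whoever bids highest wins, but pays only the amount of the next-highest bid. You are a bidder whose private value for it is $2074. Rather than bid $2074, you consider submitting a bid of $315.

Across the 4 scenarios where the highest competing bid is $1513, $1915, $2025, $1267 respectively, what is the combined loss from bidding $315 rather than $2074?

$1576

The deviation costs you only when the competing bid falls strictly between $315 and $2074; elsewhere both bids give the same outcome.
$1513: truthful payoff $561, deviation payoff $0 → loss $561.
$1915: truthful payoff $159, deviation payoff $0 → loss $159.
$2025: truthful payoff $49, deviation payoff $0 → loss $49.
$1267: truthful payoff $807, deviation payoff $0 → loss $807.
Total loss = $561 + $159 + $49 + $807 = $1576.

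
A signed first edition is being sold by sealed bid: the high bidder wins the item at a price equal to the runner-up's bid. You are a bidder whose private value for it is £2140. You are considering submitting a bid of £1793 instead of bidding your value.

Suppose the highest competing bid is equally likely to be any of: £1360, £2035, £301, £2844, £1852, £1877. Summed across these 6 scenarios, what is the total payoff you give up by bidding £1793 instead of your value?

The deviation costs you only when the competing bid falls strictly between £1793 and £2140; elsewhere both bids give the same outcome.
£1360: outcomes coincide → loss £0.
£2035: truthful payoff £105, deviation payoff £0 → loss £105.
£301: outcomes coincide → loss £0.
£2844: outcomes coincide → loss £0.
£1852: truthful payoff £288, deviation payoff £0 → loss £288.
£1877: truthful payoff £263, deviation payoff £0 → loss £263.
Total loss = £105 + £288 + £263 = £656.

£656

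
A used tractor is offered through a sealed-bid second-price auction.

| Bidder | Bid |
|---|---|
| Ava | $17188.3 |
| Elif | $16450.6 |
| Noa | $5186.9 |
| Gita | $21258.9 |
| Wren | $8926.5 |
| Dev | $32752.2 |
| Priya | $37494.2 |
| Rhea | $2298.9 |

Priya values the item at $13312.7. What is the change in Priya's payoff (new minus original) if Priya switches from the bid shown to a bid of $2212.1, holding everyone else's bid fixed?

The highest bid among the other bidders is $32752.2; Priya's bid doesn't change that.
Original bid $37494.2: Priya is highest, pays the top rival bid $32752.2; payoff $13312.7 − $32752.2 = −$19439.5.
Alternative bid $2212.1: Priya is not highest (top rival bid is $32752.2); payoff $0.
Change in payoff = $0 − (−$19439.5) = $19439.5.

$19439.5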